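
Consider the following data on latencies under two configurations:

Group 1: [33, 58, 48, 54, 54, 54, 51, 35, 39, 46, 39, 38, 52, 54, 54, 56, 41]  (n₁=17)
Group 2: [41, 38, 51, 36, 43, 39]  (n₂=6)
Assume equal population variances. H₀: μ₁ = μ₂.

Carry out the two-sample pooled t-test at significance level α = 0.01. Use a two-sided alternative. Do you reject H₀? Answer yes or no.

reject H₀: no

x̄₁=47.412, s₁=8.186, n₁=17
x̄₂=41.333, s₂=5.317, n₂=6
s_p² = [16·8.186² + 5·5.317²]/21 = 57.7834
SE = √(s_p²·(1/17+1/6)) = 3.6097
t = (47.412−41.333)/3.6097 = 1.6839
df = 21
p-value (two-sided) = 0.10700
At α=0.01: p ≥ α → fail to reject H₀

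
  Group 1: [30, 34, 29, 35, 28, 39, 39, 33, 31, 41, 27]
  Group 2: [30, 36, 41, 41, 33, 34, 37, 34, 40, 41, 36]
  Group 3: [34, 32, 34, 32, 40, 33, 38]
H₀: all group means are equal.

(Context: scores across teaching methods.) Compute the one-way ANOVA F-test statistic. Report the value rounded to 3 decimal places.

test statistic = 1.899

Group means [33.27, 36.64, 34.71], grand mean 34.897
SSB = Σnᵢ(x̄ᵢ−x̄)² = 62.534; SSW = ΣΣ(x−x̄ᵢ)² = 428.156
MSB = 62.534/2 = 31.2669; MSW = 428.156/26 = 16.4675
F = MSB/MSW = 1.8987
df = (2, 26)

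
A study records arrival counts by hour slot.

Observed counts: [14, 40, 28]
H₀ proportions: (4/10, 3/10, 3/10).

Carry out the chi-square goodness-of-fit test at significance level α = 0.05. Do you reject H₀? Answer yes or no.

n = 82; E_i = n·p_i = [32.80, 24.60, 24.60]
χ² = (14−32.80)²/32.80 + (40−24.60)²/24.60 + (28−24.60)²/24.60 = 20.8862
df = 2
p-value (upper-tail) = 0.00003
At α=0.05: p < α → reject H₀

reject H₀: yes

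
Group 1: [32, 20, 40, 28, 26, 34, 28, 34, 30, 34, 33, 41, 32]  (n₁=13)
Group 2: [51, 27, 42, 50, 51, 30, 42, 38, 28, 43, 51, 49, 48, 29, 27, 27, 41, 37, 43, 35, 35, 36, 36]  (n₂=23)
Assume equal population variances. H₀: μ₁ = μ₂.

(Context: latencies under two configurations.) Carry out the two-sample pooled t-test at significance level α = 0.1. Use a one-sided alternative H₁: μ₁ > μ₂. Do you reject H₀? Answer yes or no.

reject H₀: no

x̄₁=31.692, s₁=5.574, n₁=13
x̄₂=38.957, s₂=8.466, n₂=23
s_p² = [12·5.574² + 22·8.466²]/34 = 57.3449
SE = √(s_p²·(1/13+1/23)) = 2.6276
t = (31.692−38.957)/2.6276 = -2.7646
df = 34
p-value (one-sided, H₁ greater) = 0.99543
At α=0.1: p ≥ α → fail to reject H₀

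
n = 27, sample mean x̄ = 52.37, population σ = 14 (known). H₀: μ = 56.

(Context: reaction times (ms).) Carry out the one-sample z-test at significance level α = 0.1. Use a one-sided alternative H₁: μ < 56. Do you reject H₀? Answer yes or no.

reject H₀: yes

SE = σ/√n = 14/√27 = 2.6943
z = (x̄−μ₀)/SE = (52.37−56)/2.6943 = -1.3473
p-value (one-sided, H₁ less) = 0.08894
At α=0.1: p < α → reject H₀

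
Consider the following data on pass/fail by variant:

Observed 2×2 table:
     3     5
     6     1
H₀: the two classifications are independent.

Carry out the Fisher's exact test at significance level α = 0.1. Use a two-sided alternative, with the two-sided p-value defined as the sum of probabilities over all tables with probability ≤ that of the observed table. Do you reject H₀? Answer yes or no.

Margins: r₁=8, r₂=7, c₁=9, c₂=6, n=15
p_obs = C(8,3)·C(7,6)/C(15,9); sum pmf over tables with pmf ≤ p_obs
p-value (two-sided) = 0.11888
At α=0.1: p ≥ α → fail to reject H₀

reject H₀: no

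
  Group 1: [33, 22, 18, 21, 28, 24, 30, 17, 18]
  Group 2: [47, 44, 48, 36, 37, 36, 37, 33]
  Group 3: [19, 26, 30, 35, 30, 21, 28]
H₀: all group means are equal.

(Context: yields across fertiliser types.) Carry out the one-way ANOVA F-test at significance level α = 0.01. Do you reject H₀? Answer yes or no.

Group means [23.44, 39.75, 27.00], grand mean 29.917
SSB = Σnᵢ(x̄ᵢ−x̄)² = 1210.111; SSW = ΣΣ(x−x̄ᵢ)² = 675.722
MSB = 1210.111/2 = 605.0556; MSW = 675.722/21 = 32.1772
F = MSB/MSW = 18.8038
df = (2, 21)
p-value (upper-tail) = 0.00002
At α=0.01: p < α → reject H₀

reject H₀: yes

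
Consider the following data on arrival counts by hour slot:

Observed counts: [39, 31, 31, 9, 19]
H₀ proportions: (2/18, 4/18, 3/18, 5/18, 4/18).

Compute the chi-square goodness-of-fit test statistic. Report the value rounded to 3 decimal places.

test statistic = 70.191

n = 129; E_i = n·p_i = [14.33, 28.67, 21.50, 35.83, 28.67]
χ² = (39−14.33)²/14.33 + (31−28.67)²/28.67 + (31−21.50)²/21.50 + (9−35.83)²/35.83 + (19−28.67)²/28.67 = 70.1907
df = 4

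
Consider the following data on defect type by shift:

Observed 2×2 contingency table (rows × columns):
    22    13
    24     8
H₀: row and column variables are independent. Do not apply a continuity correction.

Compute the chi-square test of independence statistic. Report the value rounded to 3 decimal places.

test statistic = 1.145

Row totals [35, 32], col totals [46, 21], n=67
χ² = (22−24.03)²/24.03 + (13−10.97)²/10.97 + (24−21.97)²/21.97 + (8−10.03)²/10.03 = 1.1454
df = 1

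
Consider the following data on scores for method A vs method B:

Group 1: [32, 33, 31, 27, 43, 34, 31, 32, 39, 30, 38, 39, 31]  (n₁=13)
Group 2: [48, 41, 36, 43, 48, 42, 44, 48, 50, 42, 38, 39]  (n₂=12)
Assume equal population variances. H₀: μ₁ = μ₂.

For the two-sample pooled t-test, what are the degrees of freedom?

df = n₁ + n₂ − 2 = 13 + 12 − 2 = 23

degrees of freedom = 23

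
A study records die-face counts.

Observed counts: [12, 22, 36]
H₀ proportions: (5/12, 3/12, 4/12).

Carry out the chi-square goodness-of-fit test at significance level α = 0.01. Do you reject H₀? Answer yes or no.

n = 70; E_i = n·p_i = [29.17, 17.50, 23.33]
χ² = (12−29.17)²/29.17 + (22−17.50)²/17.50 + (36−23.33)²/23.33 = 18.1371
df = 2
p-value (upper-tail) = 0.00012
At α=0.01: p < α → reject H₀

reject H₀: yes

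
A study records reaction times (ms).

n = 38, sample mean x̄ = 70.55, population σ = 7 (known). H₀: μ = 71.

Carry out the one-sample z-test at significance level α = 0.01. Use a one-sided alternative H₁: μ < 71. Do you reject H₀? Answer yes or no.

reject H₀: no

SE = σ/√n = 7/√38 = 1.1355
z = (x̄−μ₀)/SE = (70.55−71)/1.1355 = -0.3963
p-value (one-sided, H₁ less) = 0.34595
At α=0.01: p ≥ α → fail to reject H₀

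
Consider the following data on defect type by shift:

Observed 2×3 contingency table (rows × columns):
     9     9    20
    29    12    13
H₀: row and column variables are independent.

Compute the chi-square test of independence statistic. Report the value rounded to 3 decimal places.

Row totals [38, 54], col totals [38, 21, 33], n=92
χ² = (9−15.70)²/15.70 + (9−8.67)²/8.67 + (20−13.63)²/13.63 + (29−22.30)²/22.30 + (12−12.33)²/12.33 + (13−19.37)²/19.37 = 9.9583
df = 2

test statistic = 9.958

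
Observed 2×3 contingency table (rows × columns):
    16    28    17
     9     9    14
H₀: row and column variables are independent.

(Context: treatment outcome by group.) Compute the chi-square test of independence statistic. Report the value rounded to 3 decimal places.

Row totals [61, 32], col totals [25, 37, 31], n=93
χ² = (16−16.40)²/16.40 + (28−24.27)²/24.27 + (17−20.33)²/20.33 + (9−8.60)²/8.60 + (9−12.73)²/12.73 + (14−10.67)²/10.67 = 3.2833
df = 2

test statistic = 3.283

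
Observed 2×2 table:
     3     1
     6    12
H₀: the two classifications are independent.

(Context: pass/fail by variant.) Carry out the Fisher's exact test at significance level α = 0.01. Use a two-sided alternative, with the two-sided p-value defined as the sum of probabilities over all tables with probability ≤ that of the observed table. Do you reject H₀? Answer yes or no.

reject H₀: no

Margins: r₁=4, r₂=18, c₁=9, c₂=13, n=22
p_obs = C(4,3)·C(18,6)/C(22,9); sum pmf over tables with pmf ≤ p_obs
p-value (two-sided) = 0.26425
At α=0.01: p ≥ α → fail to reject H₀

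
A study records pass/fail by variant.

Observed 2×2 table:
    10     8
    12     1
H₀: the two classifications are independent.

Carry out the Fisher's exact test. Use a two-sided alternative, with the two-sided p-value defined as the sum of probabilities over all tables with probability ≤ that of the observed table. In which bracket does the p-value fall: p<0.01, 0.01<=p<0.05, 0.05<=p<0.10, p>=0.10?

p-value bracket: 0.01<=p<0.05

Margins: r₁=18, r₂=13, c₁=22, c₂=9, n=31
p_obs = C(18,10)·C(13,12)/C(31,22); sum pmf over tables with pmf ≤ p_obs
p-value (two-sided) = 0.04484
→ bracket: 0.01<=p<0.05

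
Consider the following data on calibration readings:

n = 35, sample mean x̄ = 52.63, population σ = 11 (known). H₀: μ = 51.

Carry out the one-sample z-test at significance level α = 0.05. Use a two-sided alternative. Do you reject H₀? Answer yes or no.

SE = σ/√n = 11/√35 = 1.8593
z = (x̄−μ₀)/SE = (52.63−51)/1.8593 = 0.8767
p-value (two-sided) = 0.38067
At α=0.05: p ≥ α → fail to reject H₀

reject H₀: no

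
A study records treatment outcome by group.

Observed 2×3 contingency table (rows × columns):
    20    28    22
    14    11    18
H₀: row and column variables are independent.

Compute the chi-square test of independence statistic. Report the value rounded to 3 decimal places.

test statistic = 2.564

Row totals [70, 43], col totals [34, 39, 40], n=113
χ² = (20−21.06)²/21.06 + (28−24.16)²/24.16 + (22−24.78)²/24.78 + (14−12.94)²/12.94 + (11−14.84)²/14.84 + (18−15.22)²/15.22 = 2.5641
df = 2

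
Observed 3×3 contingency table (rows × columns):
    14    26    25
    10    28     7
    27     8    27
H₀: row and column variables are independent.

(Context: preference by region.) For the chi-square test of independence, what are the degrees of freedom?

df = (r−1)(c−1) = (3−1)·(3−1) = 4

degrees of freedom = 4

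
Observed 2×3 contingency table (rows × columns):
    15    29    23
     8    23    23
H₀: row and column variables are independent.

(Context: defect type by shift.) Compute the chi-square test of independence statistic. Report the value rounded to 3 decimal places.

test statistic = 1.443

Row totals [67, 54], col totals [23, 52, 46], n=121
χ² = (15−12.74)²/12.74 + (29−28.79)²/28.79 + (23−25.47)²/25.47 + (8−10.26)²/10.26 + (23−23.21)²/23.21 + (23−20.53)²/20.53 = 1.4427
df = 2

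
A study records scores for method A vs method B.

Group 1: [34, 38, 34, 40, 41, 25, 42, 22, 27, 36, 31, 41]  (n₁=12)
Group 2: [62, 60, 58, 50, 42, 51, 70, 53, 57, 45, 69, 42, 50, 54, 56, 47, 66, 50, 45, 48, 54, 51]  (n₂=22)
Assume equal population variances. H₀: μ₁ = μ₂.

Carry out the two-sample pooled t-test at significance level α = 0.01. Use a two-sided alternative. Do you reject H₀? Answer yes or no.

reject H₀: yes

x̄₁=34.250, s₁=6.744, n₁=12
x̄₂=53.636, s₂=8.027, n₂=22
s_p² = [11·6.744² + 21·8.027²]/32 = 57.9169
SE = √(s_p²·(1/12+1/22)) = 2.7311
t = (34.250−53.636)/2.7311 = -7.0983
df = 32
p-value (two-sided) = 0.00000
At α=0.01: p < α → reject H₀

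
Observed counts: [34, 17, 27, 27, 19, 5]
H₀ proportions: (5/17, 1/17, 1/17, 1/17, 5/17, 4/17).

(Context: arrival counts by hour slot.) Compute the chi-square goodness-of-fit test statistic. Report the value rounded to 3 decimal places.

n = 129; E_i = n·p_i = [37.94, 7.59, 7.59, 7.59, 37.94, 30.35]
χ² = (34−37.94)²/37.94 + (17−7.59)²/7.59 + (27−7.59)²/7.59 + (27−7.59)²/7.59 + (19−37.94)²/37.94 + (5−30.35)²/30.35 = 142.0314
df = 5

test statistic = 142.031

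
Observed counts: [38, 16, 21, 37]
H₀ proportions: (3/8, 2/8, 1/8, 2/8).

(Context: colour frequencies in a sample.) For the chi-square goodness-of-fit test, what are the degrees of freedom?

df = k − 1 = 4 − 1 = 3

degrees of freedom = 3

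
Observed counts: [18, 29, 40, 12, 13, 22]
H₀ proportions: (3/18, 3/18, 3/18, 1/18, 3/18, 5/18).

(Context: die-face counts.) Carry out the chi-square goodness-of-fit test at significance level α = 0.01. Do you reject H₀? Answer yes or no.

n = 134; E_i = n·p_i = [22.33, 22.33, 22.33, 7.44, 22.33, 37.22]
χ² = (18−22.33)²/22.33 + (29−22.33)²/22.33 + (40−22.33)²/22.33 + (12−7.44)²/7.44 + (13−22.33)²/22.33 + (22−37.22)²/37.22 = 29.7194
df = 5
p-value (upper-tail) = 0.00002
At α=0.01: p < α → reject H₀

reject H₀: yes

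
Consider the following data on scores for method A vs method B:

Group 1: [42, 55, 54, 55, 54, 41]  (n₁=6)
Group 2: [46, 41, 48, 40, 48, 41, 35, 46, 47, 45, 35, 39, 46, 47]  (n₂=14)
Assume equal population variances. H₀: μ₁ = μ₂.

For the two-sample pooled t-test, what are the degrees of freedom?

df = n₁ + n₂ − 2 = 6 + 14 − 2 = 18

degrees of freedom = 18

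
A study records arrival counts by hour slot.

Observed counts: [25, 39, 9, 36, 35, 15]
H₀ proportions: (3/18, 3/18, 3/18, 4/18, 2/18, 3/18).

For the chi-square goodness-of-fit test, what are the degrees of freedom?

df = k − 1 = 6 − 1 = 5

degrees of freedom = 5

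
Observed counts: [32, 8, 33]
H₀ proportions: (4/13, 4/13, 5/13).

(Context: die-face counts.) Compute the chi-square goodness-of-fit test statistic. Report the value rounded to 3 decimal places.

n = 73; E_i = n·p_i = [22.46, 22.46, 28.08]
χ² = (32−22.46)²/22.46 + (8−22.46)²/22.46 + (33−28.08)²/28.08 = 14.2247
df = 2

test statistic = 14.225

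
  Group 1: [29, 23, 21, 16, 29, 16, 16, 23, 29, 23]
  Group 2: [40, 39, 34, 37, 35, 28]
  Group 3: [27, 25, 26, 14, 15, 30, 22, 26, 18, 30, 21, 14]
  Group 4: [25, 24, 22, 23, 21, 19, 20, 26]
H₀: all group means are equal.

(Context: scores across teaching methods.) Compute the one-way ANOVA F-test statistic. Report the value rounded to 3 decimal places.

Group means [22.50, 35.50, 22.33, 22.50], grand mean 24.611
SSB = Σnᵢ(x̄ᵢ−x̄)² = 853.889; SSW = ΣΣ(x−x̄ᵢ)² = 778.667
MSB = 853.889/3 = 284.6296; MSW = 778.667/32 = 24.3333
F = MSB/MSW = 11.6971
df = (3, 32)

test statistic = 11.697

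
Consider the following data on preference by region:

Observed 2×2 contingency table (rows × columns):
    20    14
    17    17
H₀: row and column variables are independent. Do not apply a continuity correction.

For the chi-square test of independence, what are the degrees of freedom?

df = (r−1)(c−1) = (2−1)·(2−1) = 1

degrees of freedom = 1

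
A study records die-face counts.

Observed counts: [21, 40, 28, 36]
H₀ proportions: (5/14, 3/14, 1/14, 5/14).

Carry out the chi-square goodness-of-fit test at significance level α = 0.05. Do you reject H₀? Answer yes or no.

reject H₀: yes

n = 125; E_i = n·p_i = [44.64, 26.79, 8.93, 44.64]
χ² = (21−44.64)²/44.64 + (40−26.79)²/26.79 + (28−8.93)²/8.93 + (36−44.64)²/44.64 = 61.4501
df = 3
p-value (upper-tail) = 0.00000
At α=0.05: p < α → reject H₀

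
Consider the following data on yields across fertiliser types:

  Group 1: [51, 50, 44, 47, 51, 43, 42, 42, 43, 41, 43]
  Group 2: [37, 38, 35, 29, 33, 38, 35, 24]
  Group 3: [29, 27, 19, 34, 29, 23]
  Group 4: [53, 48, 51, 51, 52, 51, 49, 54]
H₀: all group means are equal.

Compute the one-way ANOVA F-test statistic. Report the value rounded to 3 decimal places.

Group means [45.18, 33.62, 26.83, 51.12], grand mean 40.485
SSB = Σnᵢ(x̄ᵢ−x̄)² = 2643.023; SSW = ΣΣ(x−x̄ᵢ)² = 479.220
MSB = 2643.023/3 = 881.0076; MSW = 479.220/29 = 16.5248
F = MSB/MSW = 53.3142
df = (3, 29)

test statistic = 53.314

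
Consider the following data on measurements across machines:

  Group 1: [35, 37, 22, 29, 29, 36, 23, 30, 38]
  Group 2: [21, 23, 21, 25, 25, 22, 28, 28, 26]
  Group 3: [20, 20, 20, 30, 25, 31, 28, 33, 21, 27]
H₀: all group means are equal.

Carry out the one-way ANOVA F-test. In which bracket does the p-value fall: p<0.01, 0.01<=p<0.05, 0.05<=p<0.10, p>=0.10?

p-value bracket: 0.01<=p<0.05

Group means [31.00, 24.33, 25.50], grand mean 26.893
SSB = Σnᵢ(x̄ᵢ−x̄)² = 230.179; SSW = ΣΣ(x−x̄ᵢ)² = 566.500
MSB = 230.179/2 = 115.0893; MSW = 566.500/25 = 22.6600
F = MSB/MSW = 5.0790
df = (2, 25)
p-value (upper-tail) = 0.01409
→ bracket: 0.01<=p<0.05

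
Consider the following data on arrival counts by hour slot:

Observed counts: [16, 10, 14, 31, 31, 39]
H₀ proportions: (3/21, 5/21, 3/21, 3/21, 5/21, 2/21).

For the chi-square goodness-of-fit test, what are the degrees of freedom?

df = k − 1 = 6 − 1 = 5

degrees of freedom = 5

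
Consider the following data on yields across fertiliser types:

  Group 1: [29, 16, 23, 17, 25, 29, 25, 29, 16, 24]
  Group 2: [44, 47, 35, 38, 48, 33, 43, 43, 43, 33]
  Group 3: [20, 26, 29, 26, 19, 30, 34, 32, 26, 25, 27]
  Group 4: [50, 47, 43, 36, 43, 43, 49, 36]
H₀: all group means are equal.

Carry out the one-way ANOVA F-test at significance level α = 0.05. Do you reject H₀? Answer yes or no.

Group means [23.30, 40.70, 26.73, 43.38], grand mean 32.846
SSB = Σnᵢ(x̄ᵢ−x̄)² = 2826.820; SSW = ΣΣ(x−x̄ᵢ)² = 932.257
MSB = 2826.820/3 = 942.2734; MSW = 932.257/35 = 26.6359
F = MSB/MSW = 35.3761
df = (3, 35)
p-value (upper-tail) = 0.00000
At α=0.05: p < α → reject H₀

reject H₀: yes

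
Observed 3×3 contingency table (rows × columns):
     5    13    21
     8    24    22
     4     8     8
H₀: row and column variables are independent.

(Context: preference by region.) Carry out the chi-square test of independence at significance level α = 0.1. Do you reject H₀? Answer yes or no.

Row totals [39, 54, 20], col totals [17, 45, 51], n=113
χ² = (5−5.87)²/5.87 + (13−15.53)²/15.53 + (21−17.60)²/17.60 + (8−8.12)²/8.12 + (24−21.50)²/21.50 + (22−24.37)²/24.37 + (4−3.01)²/3.01 + (8−7.96)²/7.96 + (8−9.03)²/9.03 = 2.1624
df = 4
p-value (upper-tail) = 0.70592
At α=0.1: p ≥ α → fail to reject H₀

reject H₀: no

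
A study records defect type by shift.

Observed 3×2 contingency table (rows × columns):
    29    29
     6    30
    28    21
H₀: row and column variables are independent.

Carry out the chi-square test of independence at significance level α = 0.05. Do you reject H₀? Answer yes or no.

reject H₀: yes

Row totals [58, 36, 49], col totals [63, 80], n=143
χ² = (29−25.55)²/25.55 + (29−32.45)²/32.45 + (6−15.86)²/15.86 + (30−20.14)²/20.14 + (28−21.59)²/21.59 + (21−27.41)²/27.41 = 15.1938
df = 2
p-value (upper-tail) = 0.00050
At α=0.05: p < α → reject H₀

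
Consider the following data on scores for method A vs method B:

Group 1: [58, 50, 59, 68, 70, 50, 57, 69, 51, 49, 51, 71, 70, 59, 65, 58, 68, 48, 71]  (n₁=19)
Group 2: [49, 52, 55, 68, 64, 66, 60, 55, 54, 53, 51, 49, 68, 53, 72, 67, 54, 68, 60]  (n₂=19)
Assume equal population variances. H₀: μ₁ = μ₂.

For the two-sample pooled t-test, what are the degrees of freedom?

df = n₁ + n₂ − 2 = 19 + 19 − 2 = 36

degrees of freedom = 36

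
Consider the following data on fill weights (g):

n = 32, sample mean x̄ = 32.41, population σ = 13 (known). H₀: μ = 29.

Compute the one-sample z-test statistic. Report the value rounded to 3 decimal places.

SE = σ/√n = 13/√32 = 2.2981
z = (x̄−μ₀)/SE = (32.41−29)/2.2981 = 1.4838

test statistic = 1.484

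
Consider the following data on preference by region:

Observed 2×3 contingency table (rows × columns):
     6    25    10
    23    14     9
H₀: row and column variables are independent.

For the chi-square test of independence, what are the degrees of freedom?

degrees of freedom = 2

df = (r−1)(c−1) = (2−1)·(3−1) = 2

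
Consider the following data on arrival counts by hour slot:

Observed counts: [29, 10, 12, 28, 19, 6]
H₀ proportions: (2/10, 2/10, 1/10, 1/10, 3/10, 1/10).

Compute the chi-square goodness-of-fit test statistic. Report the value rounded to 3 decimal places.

test statistic = 45.503

n = 104; E_i = n·p_i = [20.80, 20.80, 10.40, 10.40, 31.20, 10.40]
χ² = (29−20.80)²/20.80 + (10−20.80)²/20.80 + (12−10.40)²/10.40 + (28−10.40)²/10.40 + (19−31.20)²/31.20 + (6−10.40)²/10.40 = 45.5032
df = 5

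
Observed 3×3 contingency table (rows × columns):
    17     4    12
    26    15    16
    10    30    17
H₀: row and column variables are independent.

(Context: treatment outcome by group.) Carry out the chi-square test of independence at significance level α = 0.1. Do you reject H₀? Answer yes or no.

reject H₀: yes

Row totals [33, 57, 57], col totals [53, 49, 45], n=147
χ² = (17−11.90)²/11.90 + (4−11.00)²/11.00 + (12−10.10)²/10.10 + (26−20.55)²/20.55 + (15−19.00)²/19.00 + (16−17.45)²/17.45 + (10−20.55)²/20.55 + (30−19.00)²/19.00 + (17−17.45)²/17.45 = 21.2031
df = 4
p-value (upper-tail) = 0.00029
At α=0.1: p < α → reject H₀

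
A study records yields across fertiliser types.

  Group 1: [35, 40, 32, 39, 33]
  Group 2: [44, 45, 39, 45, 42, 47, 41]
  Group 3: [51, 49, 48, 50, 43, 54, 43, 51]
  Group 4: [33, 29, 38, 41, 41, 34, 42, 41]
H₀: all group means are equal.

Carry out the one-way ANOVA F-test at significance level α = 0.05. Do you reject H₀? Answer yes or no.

Group means [35.80, 43.29, 48.62, 37.38], grand mean 41.786
SSB = Σnᵢ(x̄ᵢ−x̄)² = 724.736; SSW = ΣΣ(x−x̄ᵢ)² = 363.979
MSB = 724.736/3 = 241.5786; MSW = 363.979/24 = 15.1658
F = MSB/MSW = 15.9292
df = (3, 24)
p-value (upper-tail) = 0.00001
At α=0.05: p < α → reject H₀

reject H₀: yes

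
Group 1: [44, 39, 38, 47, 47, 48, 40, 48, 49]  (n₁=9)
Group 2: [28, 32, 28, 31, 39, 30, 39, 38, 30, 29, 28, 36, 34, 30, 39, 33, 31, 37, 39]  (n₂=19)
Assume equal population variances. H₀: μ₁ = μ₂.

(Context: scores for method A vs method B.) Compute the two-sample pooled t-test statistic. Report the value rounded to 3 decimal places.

x̄₁=44.444, s₁=4.333, n₁=9
x̄₂=33.211, s₂=4.224, n₂=19
s_p² = [8·4.333² + 18·4.224²]/26 = 18.1300
SE = √(s_p²·(1/9+1/19)) = 1.7230
t = (44.444−33.211)/1.7230 = 6.5201
df = 26

test statistic = 6.520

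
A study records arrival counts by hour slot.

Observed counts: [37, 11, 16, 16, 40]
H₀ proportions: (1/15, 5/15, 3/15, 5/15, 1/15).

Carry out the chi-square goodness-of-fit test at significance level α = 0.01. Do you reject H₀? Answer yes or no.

reject H₀: yes

n = 120; E_i = n·p_i = [8.00, 40.00, 24.00, 40.00, 8.00]
χ² = (37−8.00)²/8.00 + (11−40.00)²/40.00 + (16−24.00)²/24.00 + (16−40.00)²/40.00 + (40−8.00)²/8.00 = 271.2167
df = 4
p-value (upper-tail) = 0.00000
At α=0.01: p < α → reject H₀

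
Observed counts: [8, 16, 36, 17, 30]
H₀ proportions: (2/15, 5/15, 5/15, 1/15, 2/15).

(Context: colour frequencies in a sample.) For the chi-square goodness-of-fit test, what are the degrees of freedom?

degrees of freedom = 4

df = k − 1 = 5 − 1 = 4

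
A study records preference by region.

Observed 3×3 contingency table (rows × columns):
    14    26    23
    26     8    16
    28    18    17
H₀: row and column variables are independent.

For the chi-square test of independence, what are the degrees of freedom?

degrees of freedom = 4

df = (r−1)(c−1) = (3−1)·(3−1) = 4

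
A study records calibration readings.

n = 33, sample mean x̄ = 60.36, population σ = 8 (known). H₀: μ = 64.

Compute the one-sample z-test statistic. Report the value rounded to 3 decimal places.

test statistic = -2.614

SE = σ/√n = 8/√33 = 1.3926
z = (x̄−μ₀)/SE = (60.36−64)/1.3926 = -2.6138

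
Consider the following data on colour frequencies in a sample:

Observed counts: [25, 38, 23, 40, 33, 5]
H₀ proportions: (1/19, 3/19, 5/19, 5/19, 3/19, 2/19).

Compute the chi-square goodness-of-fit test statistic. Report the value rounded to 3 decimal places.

test statistic = 57.006

n = 164; E_i = n·p_i = [8.63, 25.89, 43.16, 43.16, 25.89, 17.26]
χ² = (25−8.63)²/8.63 + (38−25.89)²/25.89 + (23−43.16)²/43.16 + (40−43.16)²/43.16 + (33−25.89)²/25.89 + (5−17.26)²/17.26 = 57.0063
df = 5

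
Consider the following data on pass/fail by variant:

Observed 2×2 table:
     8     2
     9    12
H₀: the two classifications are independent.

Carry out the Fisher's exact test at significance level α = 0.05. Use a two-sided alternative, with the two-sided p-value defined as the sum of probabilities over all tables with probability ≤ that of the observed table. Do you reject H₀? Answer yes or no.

reject H₀: no

Margins: r₁=10, r₂=21, c₁=17, c₂=14, n=31
p_obs = C(10,8)·C(21,9)/C(31,17); sum pmf over tables with pmf ≤ p_obs
p-value (two-sided) = 0.06799
At α=0.05: p ≥ α → fail to reject H₀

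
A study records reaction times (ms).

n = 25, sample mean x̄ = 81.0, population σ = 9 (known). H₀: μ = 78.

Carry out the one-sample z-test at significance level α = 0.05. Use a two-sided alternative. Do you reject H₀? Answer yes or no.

reject H₀: no

SE = σ/√n = 9/√25 = 1.8000
z = (x̄−μ₀)/SE = (81.0−78)/1.8000 = 1.6667
p-value (two-sided) = 0.09558
At α=0.05: p ≥ α → fail to reject H₀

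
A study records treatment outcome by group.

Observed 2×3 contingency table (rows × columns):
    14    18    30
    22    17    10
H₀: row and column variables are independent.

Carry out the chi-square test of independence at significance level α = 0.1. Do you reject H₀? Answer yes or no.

reject H₀: yes

Row totals [62, 49], col totals [36, 35, 40], n=111
χ² = (14−20.11)²/20.11 + (18−19.55)²/19.55 + (30−22.34)²/22.34 + (22−15.89)²/15.89 + (17−15.45)²/15.45 + (10−17.66)²/17.66 = 10.4268
df = 2
p-value (upper-tail) = 0.00544
At α=0.1: p < α → reject H₀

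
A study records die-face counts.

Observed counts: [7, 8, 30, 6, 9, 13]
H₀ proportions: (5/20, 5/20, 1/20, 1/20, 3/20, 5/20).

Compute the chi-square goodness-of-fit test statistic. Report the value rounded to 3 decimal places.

n = 73; E_i = n·p_i = [18.25, 18.25, 3.65, 3.65, 10.95, 18.25]
χ² = (7−18.25)²/18.25 + (8−18.25)²/18.25 + (30−3.65)²/3.65 + (6−3.65)²/3.65 + (9−10.95)²/10.95 + (13−18.25)²/18.25 = 206.2877
df = 5

test statistic = 206.288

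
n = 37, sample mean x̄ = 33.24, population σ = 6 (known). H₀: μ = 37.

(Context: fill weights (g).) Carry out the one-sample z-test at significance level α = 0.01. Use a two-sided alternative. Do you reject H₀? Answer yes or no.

SE = σ/√n = 6/√37 = 0.9864
z = (x̄−μ₀)/SE = (33.24−37)/0.9864 = -3.8119
p-value (two-sided) = 0.00014
At α=0.01: p < α → reject H₀

reject H₀: yes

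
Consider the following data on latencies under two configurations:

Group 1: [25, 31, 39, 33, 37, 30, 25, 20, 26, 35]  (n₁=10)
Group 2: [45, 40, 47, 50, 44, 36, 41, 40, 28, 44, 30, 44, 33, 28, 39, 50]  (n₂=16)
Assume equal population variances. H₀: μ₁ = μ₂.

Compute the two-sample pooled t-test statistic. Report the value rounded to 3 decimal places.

x̄₁=30.100, s₁=6.064, n₁=10
x̄₂=39.938, s₂=7.197, n₂=16
s_p² = [9·6.064² + 15·7.197²]/24 = 46.1599
SE = √(s_p²·(1/10+1/16)) = 2.7388
t = (30.100−39.938)/2.7388 = -3.5919
df = 24

test statistic = -3.592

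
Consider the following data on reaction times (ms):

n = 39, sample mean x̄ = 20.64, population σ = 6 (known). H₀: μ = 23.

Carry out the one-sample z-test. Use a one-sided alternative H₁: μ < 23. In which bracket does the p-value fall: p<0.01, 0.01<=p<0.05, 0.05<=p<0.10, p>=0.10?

p-value bracket: p<0.01

SE = σ/√n = 6/√39 = 0.9608
z = (x̄−μ₀)/SE = (20.64−23)/0.9608 = -2.4564
p-value (one-sided, H₁ less) = 0.00702
→ bracket: p<0.01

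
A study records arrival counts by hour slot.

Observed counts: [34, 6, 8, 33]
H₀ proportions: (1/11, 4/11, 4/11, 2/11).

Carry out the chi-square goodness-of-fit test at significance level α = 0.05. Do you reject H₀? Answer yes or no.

n = 81; E_i = n·p_i = [7.36, 29.45, 29.45, 14.73]
χ² = (34−7.36)²/7.36 + (6−29.45)²/29.45 + (8−29.45)²/29.45 + (33−14.73)²/14.73 = 153.3272
df = 3
p-value (upper-tail) = 0.00000
At α=0.05: p < α → reject H₀

reject H₀: yes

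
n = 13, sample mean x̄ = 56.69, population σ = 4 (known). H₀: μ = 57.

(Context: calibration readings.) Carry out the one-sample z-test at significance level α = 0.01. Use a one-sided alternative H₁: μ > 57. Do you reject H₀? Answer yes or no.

SE = σ/√n = 4/√13 = 1.1094
z = (x̄−μ₀)/SE = (56.69−57)/1.1094 = -0.2794
p-value (one-sided, H₁ greater) = 0.61004
At α=0.01: p ≥ α → fail to reject H₀

reject H₀: no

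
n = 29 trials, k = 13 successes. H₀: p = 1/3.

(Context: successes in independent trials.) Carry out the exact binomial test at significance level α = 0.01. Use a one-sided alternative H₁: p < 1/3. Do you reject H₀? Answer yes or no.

Exact binomial: n=29, k=13, p₀=1/3=0.3333
P(X≤13) from Σ C(n,i)·p₀^i·(1−p₀)^(n−i)
p-value (one-sided, H₁ less) = 0.93183
At α=0.01: p ≥ α → fail to reject H₀

reject H₀: no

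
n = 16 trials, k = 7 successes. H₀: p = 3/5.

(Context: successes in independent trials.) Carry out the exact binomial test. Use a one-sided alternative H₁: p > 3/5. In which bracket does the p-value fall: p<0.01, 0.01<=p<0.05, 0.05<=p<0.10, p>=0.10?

Exact binomial: n=16, k=7, p₀=3/5=0.6000
P(X≥7) from Σ C(n,i)·p₀^i·(1−p₀)^(n−i)
p-value (one-sided, H₁ greater) = 0.94168
→ bracket: p>=0.10

p-value bracket: p>=0.10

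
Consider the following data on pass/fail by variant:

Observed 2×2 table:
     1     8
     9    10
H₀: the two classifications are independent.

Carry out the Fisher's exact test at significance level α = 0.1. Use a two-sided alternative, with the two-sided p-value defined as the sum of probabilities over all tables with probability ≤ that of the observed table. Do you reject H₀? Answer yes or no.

Margins: r₁=9, r₂=19, c₁=10, c₂=18, n=28
p_obs = C(9,1)·C(19,9)/C(28,10); sum pmf over tables with pmf ≤ p_obs
p-value (two-sided) = 0.09798
At α=0.1: p < α → reject H₀

reject H₀: yes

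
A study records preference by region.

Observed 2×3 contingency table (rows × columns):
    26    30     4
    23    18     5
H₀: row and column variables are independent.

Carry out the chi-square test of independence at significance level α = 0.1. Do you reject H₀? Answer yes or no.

reject H₀: no

Row totals [60, 46], col totals [49, 48, 9], n=106
χ² = (26−27.74)²/27.74 + (30−27.17)²/27.17 + (4−5.09)²/5.09 + (23−21.26)²/21.26 + (18−20.83)²/20.83 + (5−3.91)²/3.91 = 1.4714
df = 2
p-value (upper-tail) = 0.47917
At α=0.1: p ≥ α → fail to reject H₀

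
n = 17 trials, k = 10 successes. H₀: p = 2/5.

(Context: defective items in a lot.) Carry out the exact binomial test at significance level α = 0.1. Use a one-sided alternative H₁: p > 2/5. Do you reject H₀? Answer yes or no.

Exact binomial: n=17, k=10, p₀=2/5=0.4000
P(X≥10) from Σ C(n,i)·p₀^i·(1−p₀)^(n−i)
p-value (one-sided, H₁ greater) = 0.09190
At α=0.1: p < α → reject H₀

reject H₀: yes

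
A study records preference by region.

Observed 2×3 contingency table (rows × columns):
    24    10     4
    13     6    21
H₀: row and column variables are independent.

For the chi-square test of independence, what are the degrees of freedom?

df = (r−1)(c−1) = (2−1)·(3−1) = 2

degrees of freedom = 2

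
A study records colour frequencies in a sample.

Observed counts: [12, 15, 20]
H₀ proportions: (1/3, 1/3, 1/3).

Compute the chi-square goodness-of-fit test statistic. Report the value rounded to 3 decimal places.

n = 47; E_i = n·p_i = [15.67, 15.67, 15.67]
χ² = (12−15.67)²/15.67 + (15−15.67)²/15.67 + (20−15.67)²/15.67 = 2.0851
df = 2

test statistic = 2.085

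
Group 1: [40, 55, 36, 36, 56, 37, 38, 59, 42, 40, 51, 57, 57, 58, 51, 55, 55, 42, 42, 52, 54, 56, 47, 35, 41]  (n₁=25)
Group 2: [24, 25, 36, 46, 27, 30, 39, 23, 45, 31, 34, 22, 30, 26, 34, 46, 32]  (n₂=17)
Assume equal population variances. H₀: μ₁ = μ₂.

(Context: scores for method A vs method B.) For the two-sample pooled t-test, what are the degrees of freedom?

df = n₁ + n₂ − 2 = 25 + 17 − 2 = 40

degrees of freedom = 40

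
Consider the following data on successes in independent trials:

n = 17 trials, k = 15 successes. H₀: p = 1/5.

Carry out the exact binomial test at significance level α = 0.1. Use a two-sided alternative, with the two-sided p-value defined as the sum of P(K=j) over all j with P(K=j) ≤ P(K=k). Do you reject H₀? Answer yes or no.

Exact binomial: n=17, k=15, p₀=1/5=0.2000
P(X=j) = C(n,j)·p₀^j·(1−p₀)^(n−j); p = Σ P(X=j) over j with P(X=j) ≤ P(X=15)
p-value (two-sided) = 0.00000
At α=0.1: p < α → reject H₀

reject H₀: yes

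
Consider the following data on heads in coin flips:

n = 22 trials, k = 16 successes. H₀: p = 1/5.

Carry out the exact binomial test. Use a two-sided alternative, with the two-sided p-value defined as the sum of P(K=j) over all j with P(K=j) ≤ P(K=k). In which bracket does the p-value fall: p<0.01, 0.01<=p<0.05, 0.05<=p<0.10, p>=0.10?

Exact binomial: n=22, k=16, p₀=1/5=0.2000
P(X=j) = C(n,j)·p₀^j·(1−p₀)^(n−j); p = Σ P(X=j) over j with P(X=j) ≤ P(X=16)
p-value (two-sided) = 0.00000
→ bracket: p<0.01

p-value bracket: p<0.01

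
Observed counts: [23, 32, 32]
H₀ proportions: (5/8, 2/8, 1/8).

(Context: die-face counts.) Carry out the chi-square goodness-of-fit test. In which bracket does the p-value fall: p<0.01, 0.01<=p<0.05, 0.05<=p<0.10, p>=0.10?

n = 87; E_i = n·p_i = [54.38, 21.75, 10.88]
χ² = (23−54.38)²/54.38 + (32−21.75)²/21.75 + (32−10.88)²/10.88 = 63.9701
df = 2
p-value (upper-tail) = 0.00000
→ bracket: p<0.01

p-value bracket: p<0.01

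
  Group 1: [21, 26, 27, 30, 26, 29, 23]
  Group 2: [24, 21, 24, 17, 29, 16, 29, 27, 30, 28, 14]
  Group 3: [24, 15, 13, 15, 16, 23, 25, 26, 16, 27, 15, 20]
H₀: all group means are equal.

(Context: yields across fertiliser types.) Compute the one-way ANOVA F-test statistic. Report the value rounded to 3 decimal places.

Group means [26.00, 23.55, 19.58], grand mean 22.533
SSB = Σnᵢ(x̄ᵢ−x̄)² = 199.823; SSW = ΣΣ(x−x̄ᵢ)² = 679.644
MSB = 199.823/2 = 99.9114; MSW = 679.644/27 = 25.1720
F = MSB/MSW = 3.9691
df = (2, 27)

test statistic = 3.969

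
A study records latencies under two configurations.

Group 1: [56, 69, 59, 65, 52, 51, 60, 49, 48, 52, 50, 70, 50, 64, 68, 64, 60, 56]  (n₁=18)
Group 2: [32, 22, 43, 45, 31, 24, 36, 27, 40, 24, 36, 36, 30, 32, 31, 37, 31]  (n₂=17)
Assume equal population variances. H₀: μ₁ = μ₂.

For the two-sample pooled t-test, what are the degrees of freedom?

degrees of freedom = 33

df = n₁ + n₂ − 2 = 18 + 17 − 2 = 33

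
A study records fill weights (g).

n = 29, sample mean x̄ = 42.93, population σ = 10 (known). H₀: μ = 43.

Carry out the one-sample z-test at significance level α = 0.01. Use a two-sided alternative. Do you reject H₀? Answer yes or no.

reject H₀: no

SE = σ/√n = 10/√29 = 1.8570
z = (x̄−μ₀)/SE = (42.93−43)/1.8570 = -0.0377
p-value (two-sided) = 0.96993
At α=0.01: p ≥ α → fail to reject H₀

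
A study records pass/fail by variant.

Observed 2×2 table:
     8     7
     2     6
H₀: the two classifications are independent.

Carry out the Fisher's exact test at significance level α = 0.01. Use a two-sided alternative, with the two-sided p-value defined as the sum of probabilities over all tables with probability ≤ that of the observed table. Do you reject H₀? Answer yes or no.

Margins: r₁=15, r₂=8, c₁=10, c₂=13, n=23
p_obs = C(15,8)·C(8,2)/C(23,10); sum pmf over tables with pmf ≤ p_obs
p-value (two-sided) = 0.37879
At α=0.01: p ≥ α → fail to reject H₀

reject H₀: no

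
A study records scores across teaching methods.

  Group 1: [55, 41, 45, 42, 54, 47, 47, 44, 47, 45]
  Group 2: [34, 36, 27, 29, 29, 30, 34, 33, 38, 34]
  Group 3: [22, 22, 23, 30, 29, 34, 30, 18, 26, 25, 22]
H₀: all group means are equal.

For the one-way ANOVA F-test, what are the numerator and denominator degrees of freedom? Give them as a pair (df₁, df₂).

k = 3 groups, N = 31 total
df = (k−1, N−k) = (3−1, 31−3) = (2, 28)

degrees of freedom = [2, 28]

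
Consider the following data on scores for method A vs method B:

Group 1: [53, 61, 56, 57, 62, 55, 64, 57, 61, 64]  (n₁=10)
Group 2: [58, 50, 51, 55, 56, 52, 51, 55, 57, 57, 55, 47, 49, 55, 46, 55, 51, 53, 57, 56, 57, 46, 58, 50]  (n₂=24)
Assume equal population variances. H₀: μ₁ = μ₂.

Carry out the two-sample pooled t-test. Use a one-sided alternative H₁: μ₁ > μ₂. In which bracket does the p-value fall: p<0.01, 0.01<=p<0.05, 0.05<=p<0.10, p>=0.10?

p-value bracket: p<0.01

x̄₁=59.000, s₁=3.887, n₁=10
x̄₂=53.208, s₂=3.799, n₂=24
s_p² = [9·3.887² + 23·3.799²]/32 = 14.6237
SE = √(s_p²·(1/10+1/24)) = 1.4393
t = (59.000−53.208)/1.4393 = 4.0238
df = 32
p-value (one-sided, H₁ greater) = 0.00016
→ bracket: p<0.01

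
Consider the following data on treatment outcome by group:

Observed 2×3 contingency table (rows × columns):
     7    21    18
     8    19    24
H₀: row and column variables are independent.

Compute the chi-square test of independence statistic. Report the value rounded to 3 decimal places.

Row totals [46, 51], col totals [15, 40, 42], n=97
χ² = (7−7.11)²/7.11 + (21−18.97)²/18.97 + (18−19.92)²/19.92 + (8−7.89)²/7.89 + (19−21.03)²/21.03 + (24−22.08)²/22.08 = 0.7681
df = 2

test statistic = 0.768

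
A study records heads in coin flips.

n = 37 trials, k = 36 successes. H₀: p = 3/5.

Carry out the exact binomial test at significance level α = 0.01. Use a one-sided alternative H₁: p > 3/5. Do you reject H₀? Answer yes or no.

reject H₀: yes

Exact binomial: n=37, k=36, p₀=3/5=0.6000
P(X≥36) from Σ C(n,i)·p₀^i·(1−p₀)^(n−i)
p-value (one-sided, H₁ greater) = 0.00000
At α=0.01: p < α → reject H₀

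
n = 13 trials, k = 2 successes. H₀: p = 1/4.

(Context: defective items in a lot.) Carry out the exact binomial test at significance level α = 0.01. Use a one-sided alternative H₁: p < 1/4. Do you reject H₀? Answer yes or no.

reject H₀: no

Exact binomial: n=13, k=2, p₀=1/4=0.2500
P(X≤2) from Σ C(n,i)·p₀^i·(1−p₀)^(n−i)
p-value (one-sided, H₁ less) = 0.33260
At α=0.01: p ≥ α → fail to reject H₀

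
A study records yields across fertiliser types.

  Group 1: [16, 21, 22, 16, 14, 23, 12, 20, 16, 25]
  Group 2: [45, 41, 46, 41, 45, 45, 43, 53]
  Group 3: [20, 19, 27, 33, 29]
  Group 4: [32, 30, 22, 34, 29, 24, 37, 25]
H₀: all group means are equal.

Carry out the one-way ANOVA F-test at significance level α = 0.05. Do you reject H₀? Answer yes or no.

reject H₀: yes

Group means [18.50, 44.88, 25.60, 29.12], grand mean 29.194
SSB = Σnᵢ(x̄ᵢ−x̄)² = 3175.389; SSW = ΣΣ(x−x̄ᵢ)² = 597.450
MSB = 3175.389/3 = 1058.4629; MSW = 597.450/27 = 22.1278
F = MSB/MSW = 47.8341
df = (3, 27)
p-value (upper-tail) = 0.00000
At α=0.05: p < α → reject H₀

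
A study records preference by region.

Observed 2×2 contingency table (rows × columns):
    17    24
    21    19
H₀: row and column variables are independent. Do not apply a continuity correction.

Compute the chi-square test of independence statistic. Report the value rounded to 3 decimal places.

test statistic = 0.990

Row totals [41, 40], col totals [38, 43], n=81
χ² = (17−19.23)²/19.23 + (24−21.77)²/21.77 + (21−18.77)²/18.77 + (19−21.23)²/21.23 = 0.9903
df = 1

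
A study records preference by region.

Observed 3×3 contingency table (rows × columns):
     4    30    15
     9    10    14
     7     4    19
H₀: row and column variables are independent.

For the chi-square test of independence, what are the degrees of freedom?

degrees of freedom = 4

df = (r−1)(c−1) = (3−1)·(3−1) = 4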